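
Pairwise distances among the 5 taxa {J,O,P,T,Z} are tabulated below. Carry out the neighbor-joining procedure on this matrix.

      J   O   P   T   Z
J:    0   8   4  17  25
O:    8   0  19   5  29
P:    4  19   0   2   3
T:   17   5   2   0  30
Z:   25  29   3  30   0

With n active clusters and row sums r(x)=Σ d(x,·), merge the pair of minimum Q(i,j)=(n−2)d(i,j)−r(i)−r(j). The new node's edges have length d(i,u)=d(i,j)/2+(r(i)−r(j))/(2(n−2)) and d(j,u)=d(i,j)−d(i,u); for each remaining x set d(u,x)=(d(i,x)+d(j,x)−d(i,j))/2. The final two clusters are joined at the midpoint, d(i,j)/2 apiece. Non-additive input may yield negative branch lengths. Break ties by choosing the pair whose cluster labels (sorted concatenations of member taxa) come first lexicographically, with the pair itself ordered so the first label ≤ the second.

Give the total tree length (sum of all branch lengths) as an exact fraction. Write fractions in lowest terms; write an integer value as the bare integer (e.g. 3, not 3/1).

step 1: merge (P,Z) at d=3, Q=-106; branch lengths P→-25/3, Z→34/3; new cluster PZ
  updated: d(J,PZ)=13, d(O,PZ)=45/2, d(PZ,T)=29/2
step 2: merge (J,PZ) at d=13, Q=-62; branch lengths J→7/2, PZ→19/2; new cluster JPZ
  updated: d(JPZ,O)=35/4, d(JPZ,T)=37/4
step 3: merge (JPZ,O) at d=35/4, Q=-23; branch lengths JPZ→13/2, O→9/4; new cluster JOPZ
  updated: d(JOPZ,T)=11/4
step 4: merge (JOPZ,T) at d=11/4; branch lengths JOPZ→11/8, T→11/8; new cluster JOPTZ
final tree: (((J:7/2,(P:-25/3,Z:34/3):19/2):13/2,O:9/4):11/8,T:11/8)
total length: 55/2

55/2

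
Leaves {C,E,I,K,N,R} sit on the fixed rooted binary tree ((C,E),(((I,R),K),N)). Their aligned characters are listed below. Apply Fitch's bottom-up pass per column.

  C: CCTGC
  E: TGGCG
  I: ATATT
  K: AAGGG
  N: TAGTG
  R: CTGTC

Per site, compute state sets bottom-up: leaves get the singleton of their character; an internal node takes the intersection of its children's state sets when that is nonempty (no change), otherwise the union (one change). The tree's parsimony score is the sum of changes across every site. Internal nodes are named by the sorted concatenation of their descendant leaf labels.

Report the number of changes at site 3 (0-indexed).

[col 0] CE: children C:{C}, E:{T} ∪→ {C,T}; cost 1
[col 0] IR: children I:{A}, R:{C} ∪→ {A,C}; cost 1
[col 0] IKR: children IR:{A,C}, K:{A} ∩→ {A}; cost 0
[col 0] IKNR: children IKR:{A}, N:{T} ∪→ {A,T}; cost 1
[col 0] CEIKNR: children CE:{C,T}, IKNR:{A,T} ∩→ {T}; cost 0
[col 1] CE: children C:{C}, E:{G} ∪→ {C,G}; cost 1
[col 1] IR: children I:{T}, R:{T} ∩→ {T}; cost 0
[col 1] IKR: children IR:{T}, K:{A} ∪→ {A,T}; cost 1
[col 1] IKNR: children IKR:{A,T}, N:{A} ∩→ {A}; cost 0
[col 1] CEIKNR: children CE:{C,G}, IKNR:{A} ∪→ {A,C,G}; cost 1
[col 2] CE: children C:{T}, E:{G} ∪→ {G,T}; cost 1
[col 2] IR: children I:{A}, R:{G} ∪→ {A,G}; cost 1
[col 2] IKR: children IR:{A,G}, K:{G} ∩→ {G}; cost 0
[col 2] IKNR: children IKR:{G}, N:{G} ∩→ {G}; cost 0
[col 2] CEIKNR: children CE:{G,T}, IKNR:{G} ∩→ {G}; cost 0
[col 3] CE: children C:{G}, E:{C} ∪→ {C,G}; cost 1
[col 3] IR: children I:{T}, R:{T} ∩→ {T}; cost 0
[col 3] IKR: children IR:{T}, K:{G} ∪→ {G,T}; cost 1
[col 3] IKNR: children IKR:{G,T}, N:{T} ∩→ {T}; cost 0
[col 3] CEIKNR: children CE:{C,G}, IKNR:{T} ∪→ {C,G,T}; cost 1
[col 4] CE: children C:{C}, E:{G} ∪→ {C,G}; cost 1
[col 4] IR: children I:{T}, R:{C} ∪→ {C,T}; cost 1
[col 4] IKR: children IR:{C,T}, K:{G} ∪→ {C,G,T}; cost 1
[col 4] IKNR: children IKR:{C,G,T}, N:{G} ∩→ {G}; cost 0
[col 4] CEIKNR: children CE:{C,G}, IKNR:{G} ∩→ {G}; cost 0
per-site changes: [3, 3, 2, 3, 3]; total = 14

3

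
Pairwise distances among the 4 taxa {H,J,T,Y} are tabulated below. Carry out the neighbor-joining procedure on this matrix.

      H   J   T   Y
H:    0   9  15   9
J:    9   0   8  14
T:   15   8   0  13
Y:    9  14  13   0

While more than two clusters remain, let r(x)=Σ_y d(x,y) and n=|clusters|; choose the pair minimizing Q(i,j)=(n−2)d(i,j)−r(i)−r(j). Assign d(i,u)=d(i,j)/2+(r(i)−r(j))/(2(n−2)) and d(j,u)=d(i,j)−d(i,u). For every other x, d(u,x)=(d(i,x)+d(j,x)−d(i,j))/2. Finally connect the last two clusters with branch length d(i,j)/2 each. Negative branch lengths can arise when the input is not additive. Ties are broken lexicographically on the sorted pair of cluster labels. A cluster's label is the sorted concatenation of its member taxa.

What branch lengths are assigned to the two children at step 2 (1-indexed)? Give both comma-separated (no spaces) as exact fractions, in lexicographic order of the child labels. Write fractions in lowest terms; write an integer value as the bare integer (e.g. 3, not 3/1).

17/4,11/4

1. join H+Y (d=9, Q=-51) ⇒ HY; edges |H|=15/4, |Y|=21/4
  updated: d(HY,J)=7, d(HY,T)=19/2
2. join HY+J (d=7, Q=-49/2) ⇒ HJY; edges |HY|=17/4, |J|=11/4
  updated: d(HJY,T)=21/4
3. join HJY+T (d=21/4) ⇒ HJTY; edges |HJY|=21/8, |T|=21/8
final tree: (((H:15/4,Y:21/4):17/4,J:11/4):21/8,T:21/8)
total length: 85/4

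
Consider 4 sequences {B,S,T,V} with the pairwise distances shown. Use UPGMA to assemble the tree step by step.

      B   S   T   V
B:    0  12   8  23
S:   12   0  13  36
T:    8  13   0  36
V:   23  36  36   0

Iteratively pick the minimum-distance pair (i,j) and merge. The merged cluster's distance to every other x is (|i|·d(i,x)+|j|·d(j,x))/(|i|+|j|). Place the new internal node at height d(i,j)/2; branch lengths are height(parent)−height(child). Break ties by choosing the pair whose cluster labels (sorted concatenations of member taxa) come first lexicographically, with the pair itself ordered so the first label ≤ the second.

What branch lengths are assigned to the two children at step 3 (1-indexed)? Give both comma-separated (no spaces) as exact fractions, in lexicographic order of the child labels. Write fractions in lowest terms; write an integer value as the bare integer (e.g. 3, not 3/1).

iteration 1: select B,T (d=8); attach at lengths (4, 4); label the merged cluster BT
  updated: d(BT,S)=25/2, d(BT,V)=59/2
iteration 2: select BT,S (d=25/2); attach at lengths (9/4, 25/4); label the merged cluster BST
  updated: d(BST,V)=95/3
iteration 3: select BST,V (d=95/3); attach at lengths (115/12, 95/6); label the merged cluster BSTV
final tree: (((B:4,T:4):9/4,S:25/4):115/12,V:95/6)
total length: 503/12

115/12,95/6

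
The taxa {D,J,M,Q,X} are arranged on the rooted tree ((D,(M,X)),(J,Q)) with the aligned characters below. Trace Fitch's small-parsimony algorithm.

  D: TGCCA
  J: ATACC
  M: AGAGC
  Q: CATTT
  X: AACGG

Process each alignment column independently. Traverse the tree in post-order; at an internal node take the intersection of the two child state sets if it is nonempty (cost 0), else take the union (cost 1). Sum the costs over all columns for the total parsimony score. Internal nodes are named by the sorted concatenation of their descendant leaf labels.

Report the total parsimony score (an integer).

13

MX@0: {A} ∩ {A} = {A} (intersection, +0)
DMX@0: {T} ∪ {A} = {A,T} (union, +1)
JQ@0: {A} ∪ {C} = {A,C} (union, +1)
DJMQX@0: {A,T} ∩ {A,C} = {A} (intersection, +0)
MX@1: {G} ∪ {A} = {A,G} (union, +1)
DMX@1: {G} ∩ {A,G} = {G} (intersection, +0)
JQ@1: {T} ∪ {A} = {A,T} (union, +1)
DJMQX@1: {G} ∪ {A,T} = {A,G,T} (union, +1)
MX@2: {A} ∪ {C} = {A,C} (union, +1)
DMX@2: {C} ∩ {A,C} = {C} (intersection, +0)
JQ@2: {A} ∪ {T} = {A,T} (union, +1)
DJMQX@2: {C} ∪ {A,T} = {A,C,T} (union, +1)
MX@3: {G} ∩ {G} = {G} (intersection, +0)
DMX@3: {C} ∪ {G} = {C,G} (union, +1)
JQ@3: {C} ∪ {T} = {C,T} (union, +1)
DJMQX@3: {C,G} ∩ {C,T} = {C} (intersection, +0)
MX@4: {C} ∪ {G} = {C,G} (union, +1)
DMX@4: {A} ∪ {C,G} = {A,C,G} (union, +1)
JQ@4: {C} ∪ {T} = {C,T} (union, +1)
DJMQX@4: {A,C,G} ∩ {C,T} = {C} (intersection, +0)
per-site changes: [2, 3, 3, 2, 3]; total = 13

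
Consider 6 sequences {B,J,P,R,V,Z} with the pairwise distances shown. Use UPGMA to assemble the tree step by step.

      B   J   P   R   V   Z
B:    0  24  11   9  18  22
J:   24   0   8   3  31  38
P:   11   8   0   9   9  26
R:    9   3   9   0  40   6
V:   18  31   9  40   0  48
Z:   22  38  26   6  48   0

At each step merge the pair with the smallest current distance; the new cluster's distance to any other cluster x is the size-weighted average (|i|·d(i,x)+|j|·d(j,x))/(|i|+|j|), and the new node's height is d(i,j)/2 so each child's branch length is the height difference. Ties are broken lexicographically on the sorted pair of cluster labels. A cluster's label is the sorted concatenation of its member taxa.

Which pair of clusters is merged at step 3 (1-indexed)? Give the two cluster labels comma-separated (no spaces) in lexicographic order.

B,JPR

step 1: merge (J,R) at d=3; branch lengths J→3/2, R→3/2; new cluster JR
  updated: d(B,JR)=33/2, d(JR,P)=17/2, d(JR,V)=71/2, d(JR,Z)=22
step 2: merge (JR,P) at d=17/2; branch lengths JR→11/4, P→17/4; new cluster JPR
  updated: d(B,JPR)=44/3, d(JPR,V)=80/3, d(JPR,Z)=70/3
step 3: merge (B,JPR) at d=44/3; branch lengths B→22/3, JPR→37/12; new cluster BJPR
  updated: d(BJPR,V)=49/2, d(BJPR,Z)=23
step 4: merge (BJPR,Z) at d=23; branch lengths BJPR→25/6, Z→23/2; new cluster BJPRZ
  updated: d(BJPRZ,V)=146/5
step 5: merge (BJPRZ,V) at d=146/5; branch lengths BJPRZ→31/10, V→73/5; new cluster BJPRVZ
final tree: (((B:22/3,((J:3/2,R:3/2):11/4,P:17/4):37/12):25/6,Z:23/2):31/10,V:73/5)
total length: 3227/60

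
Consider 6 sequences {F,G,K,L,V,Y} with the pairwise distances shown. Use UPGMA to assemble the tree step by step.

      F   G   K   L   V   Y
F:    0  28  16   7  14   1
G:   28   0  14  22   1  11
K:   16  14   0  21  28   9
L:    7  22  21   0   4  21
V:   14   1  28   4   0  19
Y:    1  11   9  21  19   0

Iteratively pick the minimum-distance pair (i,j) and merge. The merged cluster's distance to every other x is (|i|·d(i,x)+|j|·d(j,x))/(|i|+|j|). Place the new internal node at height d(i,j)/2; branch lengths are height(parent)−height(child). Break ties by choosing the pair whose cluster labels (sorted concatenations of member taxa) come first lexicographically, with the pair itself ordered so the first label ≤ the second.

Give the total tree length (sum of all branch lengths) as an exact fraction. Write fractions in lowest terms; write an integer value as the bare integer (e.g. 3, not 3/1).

1147/36

1. join F+Y (d=1) ⇒ FY; edges |F|=1/2, |Y|=1/2
  updated: d(FY,G)=39/2, d(FY,K)=25/2, d(FY,L)=14, d(FY,V)=33/2
2. join G+V (d=1) ⇒ GV; edges |G|=1/2, |V|=1/2
  updated: d(FY,GV)=18, d(GV,K)=21, d(GV,L)=13
3. join FY+K (d=25/2) ⇒ FKY; edges |FY|=23/4, |K|=25/4
  updated: d(FKY,GV)=19, d(FKY,L)=49/3
4. join GV+L (d=13) ⇒ GLV; edges |GV|=6, |L|=13/2
  updated: d(FKY,GLV)=163/9
5. join FKY+GLV (d=163/9) ⇒ FGKLVY; edges |FKY|=101/36, |GLV|=23/9
final tree: (((F:1/2,Y:1/2):23/4,K:25/4):101/36,((G:1/2,V:1/2):6,L:13/2):23/9)
total length: 1147/36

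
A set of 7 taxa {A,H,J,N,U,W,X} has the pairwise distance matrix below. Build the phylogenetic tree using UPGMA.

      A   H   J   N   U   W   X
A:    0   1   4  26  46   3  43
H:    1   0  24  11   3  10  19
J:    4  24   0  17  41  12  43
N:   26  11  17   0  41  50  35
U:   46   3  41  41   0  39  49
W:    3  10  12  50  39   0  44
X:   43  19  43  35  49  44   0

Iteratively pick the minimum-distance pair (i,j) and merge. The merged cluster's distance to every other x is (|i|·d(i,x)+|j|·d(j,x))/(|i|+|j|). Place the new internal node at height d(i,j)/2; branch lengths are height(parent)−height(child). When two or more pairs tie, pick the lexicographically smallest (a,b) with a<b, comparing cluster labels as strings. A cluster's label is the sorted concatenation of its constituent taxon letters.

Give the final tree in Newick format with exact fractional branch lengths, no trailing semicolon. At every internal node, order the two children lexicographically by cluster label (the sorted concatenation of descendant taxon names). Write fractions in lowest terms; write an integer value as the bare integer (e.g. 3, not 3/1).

iteration 1: select A,H (d=1); attach at lengths (1/2, 1/2); label the merged cluster AH
  updated: d(AH,J)=14, d(AH,N)=37/2, d(AH,U)=49/2, d(AH,W)=13/2, d(AH,X)=31
iteration 2: select AH,W (d=13/2); attach at lengths (11/4, 13/4); label the merged cluster AHW
  updated: d(AHW,J)=40/3, d(AHW,N)=29, d(AHW,U)=88/3, d(AHW,X)=106/3
iteration 3: select AHW,J (d=40/3); attach at lengths (41/12, 20/3); label the merged cluster AHJW
  updated: d(AHJW,N)=26, d(AHJW,U)=129/4, d(AHJW,X)=149/4
iteration 4: select AHJW,N (d=26); attach at lengths (19/3, 13); label the merged cluster AHJNW
  updated: d(AHJNW,U)=34, d(AHJNW,X)=184/5
iteration 5: select AHJNW,U (d=34); attach at lengths (4, 17); label the merged cluster AHJNUW
  updated: d(AHJNUW,X)=233/6
iteration 6: select AHJNUW,X (d=233/6); attach at lengths (29/12, 233/12); label the merged cluster AHJNUWX
final tree: ((((((A:1/2,H:1/2):11/4,W:13/4):41/12,J:20/3):19/3,N:13):4,U:17):29/12,X:233/12)
total length: 317/4

((((((A:1/2,H:1/2):11/4,W:13/4):41/12,J:20/3):19/3,N:13):4,U:17):29/12,X:233/12)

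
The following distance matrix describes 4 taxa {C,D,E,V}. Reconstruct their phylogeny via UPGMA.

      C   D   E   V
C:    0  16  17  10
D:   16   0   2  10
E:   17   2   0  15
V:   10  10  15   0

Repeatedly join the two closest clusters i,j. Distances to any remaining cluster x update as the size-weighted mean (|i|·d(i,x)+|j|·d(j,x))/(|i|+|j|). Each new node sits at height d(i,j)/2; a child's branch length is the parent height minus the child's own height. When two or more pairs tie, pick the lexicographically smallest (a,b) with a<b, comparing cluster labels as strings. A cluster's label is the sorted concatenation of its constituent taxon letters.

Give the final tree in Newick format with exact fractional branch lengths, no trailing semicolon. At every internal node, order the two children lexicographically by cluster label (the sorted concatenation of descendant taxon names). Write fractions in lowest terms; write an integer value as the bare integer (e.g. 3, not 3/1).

step 1: merge (D,E) at d=2; branch lengths D→1, E→1; new cluster DE
  updated: d(C,DE)=33/2, d(DE,V)=25/2
step 2: merge (C,V) at d=10; branch lengths C→5, V→5; new cluster CV
  updated: d(CV,DE)=29/2
step 3: merge (CV,DE) at d=29/2; branch lengths CV→9/4, DE→25/4; new cluster CDEV
final tree: ((C:5,V:5):9/4,(D:1,E:1):25/4)
total length: 41/2

((C:5,V:5):9/4,(D:1,E:1):25/4)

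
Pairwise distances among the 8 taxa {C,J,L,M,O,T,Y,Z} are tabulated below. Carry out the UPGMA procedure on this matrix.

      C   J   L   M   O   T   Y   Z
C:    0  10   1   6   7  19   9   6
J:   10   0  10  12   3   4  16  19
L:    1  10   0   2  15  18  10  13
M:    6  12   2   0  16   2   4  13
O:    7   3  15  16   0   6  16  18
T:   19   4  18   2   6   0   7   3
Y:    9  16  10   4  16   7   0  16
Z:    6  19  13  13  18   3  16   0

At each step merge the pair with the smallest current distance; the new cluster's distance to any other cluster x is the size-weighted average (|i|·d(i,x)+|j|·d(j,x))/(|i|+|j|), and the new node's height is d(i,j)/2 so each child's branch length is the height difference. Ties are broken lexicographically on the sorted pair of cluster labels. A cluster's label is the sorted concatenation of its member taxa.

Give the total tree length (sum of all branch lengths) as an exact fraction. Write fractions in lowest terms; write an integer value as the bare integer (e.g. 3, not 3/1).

iteration 1: select C,L (d=1); attach at lengths (1/2, 1/2); label the merged cluster CL
  updated: d(CL,J)=10, d(CL,M)=4, d(CL,O)=11, d(CL,T)=37/2, d(CL,Y)=19/2, d(CL,Z)=19/2
iteration 2: select M,T (d=2); attach at lengths (1, 1); label the merged cluster MT
  updated: d(CL,MT)=45/4, d(J,MT)=8, d(MT,O)=11, d(MT,Y)=11/2, d(MT,Z)=8
iteration 3: select J,O (d=3); attach at lengths (3/2, 3/2); label the merged cluster JO
  updated: d(CL,JO)=21/2, d(JO,MT)=19/2, d(JO,Y)=16, d(JO,Z)=37/2
iteration 4: select MT,Y (d=11/2); attach at lengths (7/4, 11/4); label the merged cluster MTY
  updated: d(CL,MTY)=32/3, d(JO,MTY)=35/3, d(MTY,Z)=32/3
iteration 5: select CL,Z (d=19/2); attach at lengths (17/4, 19/4); label the merged cluster CLZ
  updated: d(CLZ,JO)=79/6, d(CLZ,MTY)=32/3
iteration 6: select CLZ,MTY (d=32/3); attach at lengths (7/12, 31/12); label the merged cluster CLMTYZ
  updated: d(CLMTYZ,JO)=149/12
iteration 7: select CLMTYZ,JO (d=149/12); attach at lengths (7/8, 113/24); label the merged cluster CJLMOTYZ
final tree: ((((C:1/2,L:1/2):17/4,Z:19/4):7/12,((M:1,T:1):7/4,Y:11/4):31/12):7/8,(J:3/2,O:3/2):113/24)
total length: 113/4

113/4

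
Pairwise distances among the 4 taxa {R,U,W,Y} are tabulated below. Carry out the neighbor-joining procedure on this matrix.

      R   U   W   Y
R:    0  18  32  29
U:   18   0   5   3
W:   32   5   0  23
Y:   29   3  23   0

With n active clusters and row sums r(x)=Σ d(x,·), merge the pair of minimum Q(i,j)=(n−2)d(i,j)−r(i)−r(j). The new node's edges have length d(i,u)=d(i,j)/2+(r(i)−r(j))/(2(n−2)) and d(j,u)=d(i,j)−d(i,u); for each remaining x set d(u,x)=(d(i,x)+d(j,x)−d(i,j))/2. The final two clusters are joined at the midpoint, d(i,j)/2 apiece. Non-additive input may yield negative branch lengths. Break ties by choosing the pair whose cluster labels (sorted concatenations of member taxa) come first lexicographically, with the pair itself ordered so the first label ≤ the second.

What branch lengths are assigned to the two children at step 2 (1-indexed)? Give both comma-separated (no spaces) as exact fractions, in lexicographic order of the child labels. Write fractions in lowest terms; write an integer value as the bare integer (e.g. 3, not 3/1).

2,-6

step 1: merge (R,Y) at d=29, Q=-76; branch lengths R→41/2, Y→17/2; new cluster RY
  updated: d(RY,U)=-4, d(RY,W)=13
step 2: merge (RY,U) at d=-4, Q=-14; branch lengths RY→2, U→-6; new cluster RUY
  updated: d(RUY,W)=11
step 3: merge (RUY,W) at d=11; branch lengths RUY→11/2, W→11/2; new cluster RUWY
final tree: (((R:41/2,Y:17/2):2,U:-6):11/2,W:11/2)
total length: 36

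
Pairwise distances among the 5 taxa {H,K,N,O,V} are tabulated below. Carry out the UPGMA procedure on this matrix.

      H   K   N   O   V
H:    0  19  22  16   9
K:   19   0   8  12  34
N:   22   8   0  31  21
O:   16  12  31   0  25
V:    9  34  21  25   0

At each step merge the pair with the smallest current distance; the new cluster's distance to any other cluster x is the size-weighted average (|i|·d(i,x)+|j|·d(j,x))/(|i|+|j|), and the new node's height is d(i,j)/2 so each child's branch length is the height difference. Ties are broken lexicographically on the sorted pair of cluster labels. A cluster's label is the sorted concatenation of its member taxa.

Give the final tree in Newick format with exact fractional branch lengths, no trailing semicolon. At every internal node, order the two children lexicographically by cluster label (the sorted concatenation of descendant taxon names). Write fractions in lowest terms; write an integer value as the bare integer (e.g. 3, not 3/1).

(((H:9/2,V:9/2):23/4,O:41/4):4/3,(K:4,N:4):91/12)

1. join K+N (d=8) ⇒ KN; edges |K|=4, |N|=4
  updated: d(H,KN)=41/2, d(KN,O)=43/2, d(KN,V)=55/2
2. join H+V (d=9) ⇒ HV; edges |H|=9/2, |V|=9/2
  updated: d(HV,KN)=24, d(HV,O)=41/2
3. join HV+O (d=41/2) ⇒ HOV; edges |HV|=23/4, |O|=41/4
  updated: d(HOV,KN)=139/6
4. join HOV+KN (d=139/6) ⇒ HKNOV; edges |HOV|=4/3, |KN|=91/12
final tree: (((H:9/2,V:9/2):23/4,O:41/4):4/3,(K:4,N:4):91/12)
total length: 503/12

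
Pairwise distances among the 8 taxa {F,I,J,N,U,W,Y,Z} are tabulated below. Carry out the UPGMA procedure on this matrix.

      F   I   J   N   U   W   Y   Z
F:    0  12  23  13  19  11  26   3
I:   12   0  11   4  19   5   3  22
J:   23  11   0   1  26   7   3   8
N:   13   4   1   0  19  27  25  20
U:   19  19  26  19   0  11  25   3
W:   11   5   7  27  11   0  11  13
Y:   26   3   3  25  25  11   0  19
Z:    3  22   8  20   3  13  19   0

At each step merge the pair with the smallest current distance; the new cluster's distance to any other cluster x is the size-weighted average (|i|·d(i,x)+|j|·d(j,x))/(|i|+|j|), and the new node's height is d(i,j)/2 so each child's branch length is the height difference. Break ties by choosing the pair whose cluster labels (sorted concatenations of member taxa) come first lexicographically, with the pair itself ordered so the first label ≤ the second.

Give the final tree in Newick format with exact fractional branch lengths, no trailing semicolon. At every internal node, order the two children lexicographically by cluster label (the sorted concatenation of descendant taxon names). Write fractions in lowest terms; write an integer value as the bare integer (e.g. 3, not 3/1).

step 1: merge (J,N) at d=1; branch lengths J→1/2, N→1/2; new cluster JN
  updated: d(F,JN)=18, d(I,JN)=15/2, d(JN,U)=45/2, d(JN,W)=17, d(JN,Y)=14, d(JN,Z)=14
step 2: merge (F,Z) at d=3; branch lengths F→3/2, Z→3/2; new cluster FZ
  updated: d(FZ,I)=17, d(FZ,JN)=16, d(FZ,U)=11, d(FZ,W)=12, d(FZ,Y)=45/2
step 3: merge (I,Y) at d=3; branch lengths I→3/2, Y→3/2; new cluster IY
  updated: d(FZ,IY)=79/4, d(IY,JN)=43/4, d(IY,U)=22, d(IY,W)=8
step 4: merge (IY,W) at d=8; branch lengths IY→5/2, W→4; new cluster IWY
  updated: d(FZ,IWY)=103/6, d(IWY,JN)=77/6, d(IWY,U)=55/3
step 5: merge (FZ,U) at d=11; branch lengths FZ→4, U→11/2; new cluster FUZ
  updated: d(FUZ,IWY)=158/9, d(FUZ,JN)=109/6
step 6: merge (IWY,JN) at d=77/6; branch lengths IWY→29/12, JN→71/12; new cluster IJNWY
  updated: d(FUZ,IJNWY)=89/5
step 7: merge (FUZ,IJNWY) at d=89/5; branch lengths FUZ→17/5, IJNWY→149/60; new cluster FIJNUWYZ
final tree: (((F:3/2,Z:3/2):4,U:11/2):17/5,(((I:3/2,Y:3/2):5/2,W:4):29/12,(J:1/2,N:1/2):71/12):149/60)
total length: 2233/60

(((F:3/2,Z:3/2):4,U:11/2):17/5,(((I:3/2,Y:3/2):5/2,W:4):29/12,(J:1/2,N:1/2):71/12):149/60)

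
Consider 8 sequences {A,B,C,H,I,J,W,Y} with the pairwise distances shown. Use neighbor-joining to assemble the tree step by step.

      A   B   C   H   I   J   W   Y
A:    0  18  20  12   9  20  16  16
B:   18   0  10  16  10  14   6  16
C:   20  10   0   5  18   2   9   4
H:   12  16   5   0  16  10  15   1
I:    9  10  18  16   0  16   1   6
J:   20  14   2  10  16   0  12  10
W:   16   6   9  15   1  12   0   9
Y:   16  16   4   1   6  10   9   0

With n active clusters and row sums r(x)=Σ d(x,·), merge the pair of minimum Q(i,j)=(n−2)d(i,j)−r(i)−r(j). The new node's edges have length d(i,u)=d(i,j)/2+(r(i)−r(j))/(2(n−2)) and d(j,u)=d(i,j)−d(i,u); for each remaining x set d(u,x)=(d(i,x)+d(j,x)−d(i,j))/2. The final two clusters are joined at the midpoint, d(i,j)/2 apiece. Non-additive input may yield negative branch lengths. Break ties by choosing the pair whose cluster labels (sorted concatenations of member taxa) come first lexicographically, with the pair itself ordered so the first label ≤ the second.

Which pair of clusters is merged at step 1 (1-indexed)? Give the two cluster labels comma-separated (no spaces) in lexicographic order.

C,J

1. join C+J (d=2, Q=-140) ⇒ CJ; edges |C|=-1/3, |J|=7/3
  updated: d(A,CJ)=19, d(B,CJ)=11, d(CJ,H)=13/2, d(CJ,I)=16, d(CJ,W)=19/2, d(CJ,Y)=6
2. join H+Y (d=1, Q=-231/2) ⇒ HY; edges |H|=7/4, |Y|=-3/4
  updated: d(A,HY)=27/2, d(B,HY)=31/2, d(CJ,HY)=23/4, d(HY,I)=21/2, d(HY,W)=23/2
3. join CJ+HY (d=23/4, Q=-95) ⇒ CHJY; edges |CJ|=55/16, |HY|=37/16
  updated: d(A,CHJY)=107/8, d(B,CHJY)=83/8, d(CHJY,I)=83/8, d(CHJY,W)=61/8
4. join A+I (d=9, Q=-239/4) ⇒ AI; edges |A|=53/6, |I|=1/6
  updated: d(AI,B)=19/2, d(AI,CHJY)=59/8, d(AI,W)=4
5. join AI+CHJY (d=59/8, Q=-63/2) ⇒ ACHIJY; edges |AI|=41/16, |CHJY|=77/16
  updated: d(ACHIJY,B)=25/4, d(ACHIJY,W)=17/8
6. join ACHIJY+B (d=25/4, Q=-115/8) ⇒ ABCHIJY; edges |ACHIJY|=19/16, |B|=81/16
  updated: d(ABCHIJY,W)=15/16
7. join ABCHIJY+W (d=15/16) ⇒ ABCHIJWY; edges |ABCHIJY|=15/32, |W|=15/32
final tree: ((((A:53/6,I:1/6):41/16,((C:-1/3,J:7/3):55/16,(H:7/4,Y:-3/4):37/16):77/16):19/16,B:81/16):15/32,W:15/32)
total length: 517/16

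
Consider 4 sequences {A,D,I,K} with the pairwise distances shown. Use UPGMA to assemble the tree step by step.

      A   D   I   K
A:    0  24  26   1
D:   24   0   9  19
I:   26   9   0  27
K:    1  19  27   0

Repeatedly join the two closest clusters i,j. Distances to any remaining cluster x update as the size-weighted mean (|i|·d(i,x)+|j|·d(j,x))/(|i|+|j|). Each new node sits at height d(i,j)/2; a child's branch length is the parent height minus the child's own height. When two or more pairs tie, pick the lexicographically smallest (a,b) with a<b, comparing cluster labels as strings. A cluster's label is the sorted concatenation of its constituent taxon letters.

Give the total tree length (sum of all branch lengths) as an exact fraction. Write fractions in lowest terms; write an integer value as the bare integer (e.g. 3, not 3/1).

29

1. join A+K (d=1) ⇒ AK; edges |A|=1/2, |K|=1/2
  updated: d(AK,D)=43/2, d(AK,I)=53/2
2. join D+I (d=9) ⇒ DI; edges |D|=9/2, |I|=9/2
  updated: d(AK,DI)=24
3. join AK+DI (d=24) ⇒ ADIK; edges |AK|=23/2, |DI|=15/2
final tree: ((A:1/2,K:1/2):23/2,(D:9/2,I:9/2):15/2)
total length: 29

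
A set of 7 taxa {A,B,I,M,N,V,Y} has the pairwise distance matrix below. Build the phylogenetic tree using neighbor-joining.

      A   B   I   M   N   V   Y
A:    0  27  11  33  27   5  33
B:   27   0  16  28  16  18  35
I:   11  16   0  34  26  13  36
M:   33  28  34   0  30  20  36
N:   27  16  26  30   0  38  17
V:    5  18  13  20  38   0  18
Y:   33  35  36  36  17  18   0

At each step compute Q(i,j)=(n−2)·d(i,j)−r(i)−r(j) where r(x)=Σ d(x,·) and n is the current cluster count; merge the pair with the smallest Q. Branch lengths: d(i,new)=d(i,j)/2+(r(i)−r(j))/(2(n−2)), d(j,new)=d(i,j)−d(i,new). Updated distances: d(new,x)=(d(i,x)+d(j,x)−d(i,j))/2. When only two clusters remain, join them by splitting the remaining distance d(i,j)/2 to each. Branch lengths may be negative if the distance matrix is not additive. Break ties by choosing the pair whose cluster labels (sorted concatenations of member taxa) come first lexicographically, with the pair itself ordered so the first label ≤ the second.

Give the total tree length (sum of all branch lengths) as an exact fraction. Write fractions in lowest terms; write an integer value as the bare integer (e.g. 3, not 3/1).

step 1: merge (N,Y) at d=17, Q=-244; branch lengths N→32/5, Y→53/5; new cluster NY
  updated: d(A,NY)=43/2, d(B,NY)=17, d(I,NY)=45/2, d(M,NY)=49/2, d(NY,V)=39/2
step 2: merge (A,V) at d=5, Q=-153; branch lengths A→21/4, V→-1/4; new cluster AV
  updated: d(AV,B)=20, d(AV,I)=19/2, d(AV,M)=24, d(AV,NY)=18
step 3: merge (AV,I) at d=19/2, Q=-125; branch lengths AV→3, I→13/2; new cluster AIV
  updated: d(AIV,B)=53/4, d(AIV,M)=97/4, d(AIV,NY)=31/2
step 4: merge (AIV,B) at d=53/4, Q=-339/4; branch lengths AIV→85/16, B→127/16; new cluster ABIV
  updated: d(ABIV,M)=39/2, d(ABIV,NY)=77/8
step 5: merge (ABIV,M) at d=39/2, Q=-429/8; branch lengths ABIV→37/16, M→275/16; new cluster ABIMV
  updated: d(ABIMV,NY)=117/16
step 6: merge (ABIMV,NY) at d=117/16; branch lengths ABIMV→117/32, NY→117/32; new cluster ABIMNVY
final tree: (((((A:21/4,V:-1/4):3,I:13/2):85/16,B:127/16):37/16,M:275/16):117/32,(N:32/5,Y:53/5):117/32)
total length: 1145/16

1145/16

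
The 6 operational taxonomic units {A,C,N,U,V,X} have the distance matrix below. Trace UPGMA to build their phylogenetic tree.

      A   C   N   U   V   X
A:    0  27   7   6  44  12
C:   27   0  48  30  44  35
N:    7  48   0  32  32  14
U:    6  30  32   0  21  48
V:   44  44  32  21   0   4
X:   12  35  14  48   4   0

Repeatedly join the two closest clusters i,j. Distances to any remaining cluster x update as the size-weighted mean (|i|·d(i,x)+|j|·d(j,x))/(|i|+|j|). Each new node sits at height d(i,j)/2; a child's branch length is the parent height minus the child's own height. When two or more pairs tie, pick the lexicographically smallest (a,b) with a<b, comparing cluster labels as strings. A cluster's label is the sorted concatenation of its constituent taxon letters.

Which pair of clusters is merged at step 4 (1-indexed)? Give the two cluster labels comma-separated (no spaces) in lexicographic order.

step 1: merge (V,X) at d=4; branch lengths V→2, X→2; new cluster VX
  updated: d(A,VX)=28, d(C,VX)=79/2, d(N,VX)=23, d(U,VX)=69/2
step 2: merge (A,U) at d=6; branch lengths A→3, U→3; new cluster AU
  updated: d(AU,C)=57/2, d(AU,N)=39/2, d(AU,VX)=125/4
step 3: merge (AU,N) at d=39/2; branch lengths AU→27/4, N→39/4; new cluster ANU
  updated: d(ANU,C)=35, d(ANU,VX)=57/2
step 4: merge (ANU,VX) at d=57/2; branch lengths ANU→9/2, VX→49/4; new cluster ANUVX
  updated: d(ANUVX,C)=184/5
step 5: merge (ANUVX,C) at d=184/5; branch lengths ANUVX→83/20, C→92/5; new cluster ACNUVX
final tree: ((((A:3,U:3):27/4,N:39/4):9/2,(V:2,X:2):49/4):83/20,C:92/5)
total length: 329/5

ANU,VX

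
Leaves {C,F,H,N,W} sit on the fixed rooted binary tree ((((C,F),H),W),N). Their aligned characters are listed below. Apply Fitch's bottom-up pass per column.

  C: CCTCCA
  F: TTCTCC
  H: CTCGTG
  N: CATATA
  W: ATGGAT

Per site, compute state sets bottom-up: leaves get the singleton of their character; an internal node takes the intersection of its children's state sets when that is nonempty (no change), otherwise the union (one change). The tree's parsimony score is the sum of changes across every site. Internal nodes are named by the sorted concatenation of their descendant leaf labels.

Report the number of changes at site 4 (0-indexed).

site 0, node CF: C={C} ∪ F={T} → {C,T} (+1)
site 0, node CFH: CF={C,T} ∩ H={C} → {C} (+0)
site 0, node CFHW: CFH={C} ∪ W={A} → {A,C} (+1)
site 0, node CFHNW: CFHW={A,C} ∩ N={C} → {C} (+0)
site 1, node CF: C={C} ∪ F={T} → {C,T} (+1)
site 1, node CFH: CF={C,T} ∩ H={T} → {T} (+0)
site 1, node CFHW: CFH={T} ∩ W={T} → {T} (+0)
site 1, node CFHNW: CFHW={T} ∪ N={A} → {A,T} (+1)
site 2, node CF: C={T} ∪ F={C} → {C,T} (+1)
site 2, node CFH: CF={C,T} ∩ H={C} → {C} (+0)
site 2, node CFHW: CFH={C} ∪ W={G} → {C,G} (+1)
site 2, node CFHNW: CFHW={C,G} ∪ N={T} → {C,G,T} (+1)
site 3, node CF: C={C} ∪ F={T} → {C,T} (+1)
site 3, node CFH: CF={C,T} ∪ H={G} → {C,G,T} (+1)
site 3, node CFHW: CFH={C,G,T} ∩ W={G} → {G} (+0)
site 3, node CFHNW: CFHW={G} ∪ N={A} → {A,G} (+1)
site 4, node CF: C={C} ∩ F={C} → {C} (+0)
site 4, node CFH: CF={C} ∪ H={T} → {C,T} (+1)
site 4, node CFHW: CFH={C,T} ∪ W={A} → {A,C,T} (+1)
site 4, node CFHNW: CFHW={A,C,T} ∩ N={T} → {T} (+0)
site 5, node CF: C={A} ∪ F={C} → {A,C} (+1)
site 5, node CFH: CF={A,C} ∪ H={G} → {A,C,G} (+1)
site 5, node CFHW: CFH={A,C,G} ∪ W={T} → {A,C,G,T} (+1)
site 5, node CFHNW: CFHW={A,C,G,T} ∩ N={A} → {A} (+0)
per-site changes: [2, 2, 3, 3, 2, 3]; total = 15

2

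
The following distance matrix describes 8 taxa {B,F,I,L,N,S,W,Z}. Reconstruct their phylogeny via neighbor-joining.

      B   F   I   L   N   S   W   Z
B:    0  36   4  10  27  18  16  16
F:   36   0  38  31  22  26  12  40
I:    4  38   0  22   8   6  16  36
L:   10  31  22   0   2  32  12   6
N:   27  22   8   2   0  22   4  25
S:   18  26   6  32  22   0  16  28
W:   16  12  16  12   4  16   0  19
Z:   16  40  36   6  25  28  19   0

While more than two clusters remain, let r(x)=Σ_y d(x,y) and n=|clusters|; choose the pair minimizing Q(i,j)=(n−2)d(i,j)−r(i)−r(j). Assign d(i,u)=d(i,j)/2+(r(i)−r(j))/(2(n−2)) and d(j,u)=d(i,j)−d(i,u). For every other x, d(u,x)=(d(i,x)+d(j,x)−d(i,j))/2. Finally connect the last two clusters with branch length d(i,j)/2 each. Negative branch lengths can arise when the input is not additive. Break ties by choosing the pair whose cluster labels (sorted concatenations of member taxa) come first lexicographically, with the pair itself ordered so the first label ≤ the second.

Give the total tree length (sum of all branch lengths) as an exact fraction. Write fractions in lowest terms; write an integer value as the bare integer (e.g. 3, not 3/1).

905/16

iteration 1: select L,Z (d=6, Q=-249); attach at lengths (-19/12, 91/12); label the merged cluster LZ
  updated: d(B,LZ)=10, d(F,LZ)=65/2, d(I,LZ)=26, d(LZ,N)=21/2, d(LZ,S)=27, d(LZ,W)=25/2
iteration 2: select B,I (d=4, Q=-189); attach at lengths (33/10, 7/10); label the merged cluster BI
  updated: d(BI,F)=35, d(BI,LZ)=16, d(BI,N)=31/2, d(BI,S)=10, d(BI,W)=14
iteration 3: select BI,S (d=10, Q=-303/2); attach at lengths (59/16, 101/16); label the merged cluster BIS
  updated: d(BIS,F)=51/2, d(BIS,LZ)=33/2, d(BIS,N)=55/4, d(BIS,W)=10
iteration 4: select F,W (d=12, Q=-189/2); attach at lengths (179/12, -35/12); label the merged cluster FW
  updated: d(BIS,FW)=47/4, d(FW,LZ)=33/2, d(FW,N)=7
iteration 5: select BIS,FW (d=47/4, Q=-215/4); attach at lengths (121/16, 67/16); label the merged cluster BFISW
  updated: d(BFISW,LZ)=85/8, d(BFISW,N)=9/2
iteration 6: select BFISW,LZ (d=85/8, Q=-205/8); attach at lengths (37/16, 133/16); label the merged cluster BFILSWZ
  updated: d(BFILSWZ,N)=35/16
iteration 7: select BFILSWZ,N (d=35/16); attach at lengths (35/32, 35/32); label the merged cluster BFILNSWZ
final tree: (((((B:33/10,I:7/10):59/16,S:101/16):121/16,(F:179/12,W:-35/12):67/16):37/16,(L:-19/12,Z:91/12):133/16):35/32,N:35/32)
total length: 905/16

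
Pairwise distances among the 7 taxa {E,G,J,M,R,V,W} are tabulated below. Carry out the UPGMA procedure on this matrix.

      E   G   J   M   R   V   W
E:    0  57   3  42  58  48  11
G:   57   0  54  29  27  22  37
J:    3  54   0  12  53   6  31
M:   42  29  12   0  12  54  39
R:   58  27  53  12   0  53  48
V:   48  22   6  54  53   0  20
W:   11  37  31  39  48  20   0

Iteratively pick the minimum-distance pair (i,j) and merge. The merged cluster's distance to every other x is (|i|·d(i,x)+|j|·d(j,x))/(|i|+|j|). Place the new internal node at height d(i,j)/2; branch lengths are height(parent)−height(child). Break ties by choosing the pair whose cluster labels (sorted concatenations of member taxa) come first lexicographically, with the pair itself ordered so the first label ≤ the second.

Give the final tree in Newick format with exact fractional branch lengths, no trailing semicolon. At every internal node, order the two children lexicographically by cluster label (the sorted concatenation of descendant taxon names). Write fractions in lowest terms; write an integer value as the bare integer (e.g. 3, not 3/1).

iteration 1: select E,J (d=3); attach at lengths (3/2, 3/2); label the merged cluster EJ
  updated: d(EJ,G)=111/2, d(EJ,M)=27, d(EJ,R)=111/2, d(EJ,V)=27, d(EJ,W)=21
iteration 2: select M,R (d=12); attach at lengths (6, 6); label the merged cluster MR
  updated: d(EJ,MR)=165/4, d(G,MR)=28, d(MR,V)=107/2, d(MR,W)=87/2
iteration 3: select V,W (d=20); attach at lengths (10, 10); label the merged cluster VW
  updated: d(EJ,VW)=24, d(G,VW)=59/2, d(MR,VW)=97/2
iteration 4: select EJ,VW (d=24); attach at lengths (21/2, 2); label the merged cluster EJVW
  updated: d(EJVW,G)=85/2, d(EJVW,MR)=359/8
iteration 5: select G,MR (d=28); attach at lengths (14, 8); label the merged cluster GMR
  updated: d(EJVW,GMR)=529/12
iteration 6: select EJVW,GMR (d=529/12); attach at lengths (241/24, 193/24); label the merged cluster EGJMRVW
final tree: (((E:3/2,J:3/2):21/2,(V:10,W:10):2):241/24,(G:14,(M:6,R:6):8):193/24)
total length: 1051/12

(((E:3/2,J:3/2):21/2,(V:10,W:10):2):241/24,(G:14,(M:6,R:6):8):193/24)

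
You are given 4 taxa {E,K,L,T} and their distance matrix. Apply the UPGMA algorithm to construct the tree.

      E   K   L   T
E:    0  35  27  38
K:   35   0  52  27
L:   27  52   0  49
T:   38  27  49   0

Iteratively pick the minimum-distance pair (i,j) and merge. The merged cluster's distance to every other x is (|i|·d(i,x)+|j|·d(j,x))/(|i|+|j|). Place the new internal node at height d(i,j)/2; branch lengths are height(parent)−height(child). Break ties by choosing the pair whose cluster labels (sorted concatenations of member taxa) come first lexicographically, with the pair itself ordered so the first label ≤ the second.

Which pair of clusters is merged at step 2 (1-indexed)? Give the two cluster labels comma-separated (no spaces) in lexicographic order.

K,T

1. join E+L (d=27) ⇒ EL; edges |E|=27/2, |L|=27/2
  updated: d(EL,K)=87/2, d(EL,T)=87/2
2. join K+T (d=27) ⇒ KT; edges |K|=27/2, |T|=27/2
  updated: d(EL,KT)=87/2
3. join EL+KT (d=87/2) ⇒ EKLT; edges |EL|=33/4, |KT|=33/4
final tree: ((E:27/2,L:27/2):33/4,(K:27/2,T:27/2):33/4)
total length: 141/2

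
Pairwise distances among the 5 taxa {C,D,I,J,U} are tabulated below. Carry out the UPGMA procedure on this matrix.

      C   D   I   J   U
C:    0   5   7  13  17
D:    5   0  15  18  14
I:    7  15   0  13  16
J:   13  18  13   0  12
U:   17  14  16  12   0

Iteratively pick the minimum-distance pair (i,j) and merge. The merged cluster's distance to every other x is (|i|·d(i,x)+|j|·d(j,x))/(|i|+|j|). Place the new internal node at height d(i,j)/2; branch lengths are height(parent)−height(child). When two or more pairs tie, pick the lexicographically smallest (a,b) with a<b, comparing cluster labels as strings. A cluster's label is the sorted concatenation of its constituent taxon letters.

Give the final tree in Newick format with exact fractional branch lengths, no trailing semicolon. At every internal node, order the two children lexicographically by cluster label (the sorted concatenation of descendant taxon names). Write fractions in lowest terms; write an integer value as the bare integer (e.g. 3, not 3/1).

1. join C+D (d=5) ⇒ CD; edges |C|=5/2, |D|=5/2
  updated: d(CD,I)=11, d(CD,J)=31/2, d(CD,U)=31/2
2. join CD+I (d=11) ⇒ CDI; edges |CD|=3, |I|=11/2
  updated: d(CDI,J)=44/3, d(CDI,U)=47/3
3. join J+U (d=12) ⇒ JU; edges |J|=6, |U|=6
  updated: d(CDI,JU)=91/6
4. join CDI+JU (d=91/6) ⇒ CDIJU; edges |CDI|=25/12, |JU|=19/12
final tree: (((C:5/2,D:5/2):3,I:11/2):25/12,(J:6,U:6):19/12)
total length: 175/6

(((C:5/2,D:5/2):3,I:11/2):25/12,(J:6,U:6):19/12)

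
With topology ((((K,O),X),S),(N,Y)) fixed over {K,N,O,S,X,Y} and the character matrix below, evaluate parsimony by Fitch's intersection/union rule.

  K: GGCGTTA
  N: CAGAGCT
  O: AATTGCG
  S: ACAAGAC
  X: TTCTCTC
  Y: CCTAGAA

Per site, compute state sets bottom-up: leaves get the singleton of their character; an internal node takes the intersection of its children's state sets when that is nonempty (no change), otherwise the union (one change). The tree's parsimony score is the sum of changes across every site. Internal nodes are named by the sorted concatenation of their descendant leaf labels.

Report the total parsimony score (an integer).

[col 0] KO: children K:{G}, O:{A} ∪→ {A,G}; cost 1
[col 0] KOX: children KO:{A,G}, X:{T} ∪→ {A,G,T}; cost 1
[col 0] KOSX: children KOX:{A,G,T}, S:{A} ∩→ {A}; cost 0
[col 0] NY: children N:{C}, Y:{C} ∩→ {C}; cost 0
[col 0] KNOSXY: children KOSX:{A}, NY:{C} ∪→ {A,C}; cost 1
[col 1] KO: children K:{G}, O:{A} ∪→ {A,G}; cost 1
[col 1] KOX: children KO:{A,G}, X:{T} ∪→ {A,G,T}; cost 1
[col 1] KOSX: children KOX:{A,G,T}, S:{C} ∪→ {A,C,G,T}; cost 1
[col 1] NY: children N:{A}, Y:{C} ∪→ {A,C}; cost 1
[col 1] KNOSXY: children KOSX:{A,C,G,T}, NY:{A,C} ∩→ {A,C}; cost 0
[col 2] KO: children K:{C}, O:{T} ∪→ {C,T}; cost 1
[col 2] KOX: children KO:{C,T}, X:{C} ∩→ {C}; cost 0
[col 2] KOSX: children KOX:{C}, S:{A} ∪→ {A,C}; cost 1
[col 2] NY: children N:{G}, Y:{T} ∪→ {G,T}; cost 1
[col 2] KNOSXY: children KOSX:{A,C}, NY:{G,T} ∪→ {A,C,G,T}; cost 1
[col 3] KO: children K:{G}, O:{T} ∪→ {G,T}; cost 1
[col 3] KOX: children KO:{G,T}, X:{T} ∩→ {T}; cost 0
[col 3] KOSX: children KOX:{T}, S:{A} ∪→ {A,T}; cost 1
[col 3] NY: children N:{A}, Y:{A} ∩→ {A}; cost 0
[col 3] KNOSXY: children KOSX:{A,T}, NY:{A} ∩→ {A}; cost 0
[col 4] KO: children K:{T}, O:{G} ∪→ {G,T}; cost 1
[col 4] KOX: children KO:{G,T}, X:{C} ∪→ {C,G,T}; cost 1
[col 4] KOSX: children KOX:{C,G,T}, S:{G} ∩→ {G}; cost 0
[col 4] NY: children N:{G}, Y:{G} ∩→ {G}; cost 0
[col 4] KNOSXY: children KOSX:{G}, NY:{G} ∩→ {G}; cost 0
[col 5] KO: children K:{T}, O:{C} ∪→ {C,T}; cost 1
[col 5] KOX: children KO:{C,T}, X:{T} ∩→ {T}; cost 0
[col 5] KOSX: children KOX:{T}, S:{A} ∪→ {A,T}; cost 1
[col 5] NY: children N:{C}, Y:{A} ∪→ {A,C}; cost 1
[col 5] KNOSXY: children KOSX:{A,T}, NY:{A,C} ∩→ {A}; cost 0
[col 6] KO: children K:{A}, O:{G} ∪→ {A,G}; cost 1
[col 6] KOX: children KO:{A,G}, X:{C} ∪→ {A,C,G}; cost 1
[col 6] KOSX: children KOX:{A,C,G}, S:{C} ∩→ {C}; cost 0
[col 6] NY: children N:{T}, Y:{A} ∪→ {A,T}; cost 1
[col 6] KNOSXY: children KOSX:{C}, NY:{A,T} ∪→ {A,C,T}; cost 1
per-site changes: [3, 4, 4, 2, 2, 3, 4]; total = 22

22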